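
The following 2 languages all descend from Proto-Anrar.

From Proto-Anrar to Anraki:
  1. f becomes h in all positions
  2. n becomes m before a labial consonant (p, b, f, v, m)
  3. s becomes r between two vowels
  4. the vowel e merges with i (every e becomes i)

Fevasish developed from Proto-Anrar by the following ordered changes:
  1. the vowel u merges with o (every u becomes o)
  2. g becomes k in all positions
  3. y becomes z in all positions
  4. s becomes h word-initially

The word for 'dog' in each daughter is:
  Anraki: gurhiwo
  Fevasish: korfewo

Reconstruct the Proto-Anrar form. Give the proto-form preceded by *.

*gurfewo

Position 1: Anraki has g, Fevasish has k. Anraki preserves g here (none of its changes turn any other segment into g), so the proto-segment is *g.
Position 5: Anraki has i, Fevasish has e. Fevasish preserves e here (none of its changes turn any other segment into e), so the proto-segment is *e.
Continuing position by position gives *gurfewo; check it forward:
Anraki: *gurfewo
  gurfewo → gurhewo   [unconditioned shift]
  gurhewo (rule 2 does not apply)
  gurhewo (rule 3 does not apply)
  gurhewo → gurhiwo   [vowel merger]
  giving Anraki gurhiwo.
Fevasish: *gurfewo > gorfewo > korfewo  (by vowel merger, unconditioned shift)
No other proto-form is consistent with every reflex, so the reconstruction is *gurfewo.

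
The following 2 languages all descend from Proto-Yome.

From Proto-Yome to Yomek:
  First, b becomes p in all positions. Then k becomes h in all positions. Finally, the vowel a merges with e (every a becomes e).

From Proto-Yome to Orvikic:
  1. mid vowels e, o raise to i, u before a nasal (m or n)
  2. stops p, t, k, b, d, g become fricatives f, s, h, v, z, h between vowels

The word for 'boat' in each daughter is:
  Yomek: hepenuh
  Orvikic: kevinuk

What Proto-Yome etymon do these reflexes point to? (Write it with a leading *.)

*kebenuk

Position 3: Yomek has p, Orvikic has v. Taking the neighbouring segments as reconstructed: Yomek p could go back to *p or *b; Orvikic v could go back to *b or *v — the one source consistent with every daughter is *b.
Position 7: Yomek has h, Orvikic has k. Orvikic preserves k here (none of its changes turn any other segment into k), so the proto-segment is *k.
Position 1: Yomek has h, Orvikic has k. Orvikic preserves k here (none of its changes turn any other segment into k), so the proto-segment is *k.
Verify the candidate proto-form against each daughter:
Yomek: *kebenuk > kepenuk > hepenuh  (by unconditioned shift, unconditioned shift)
Orvikic: *kebenuk > kebinuk > kevinuk  (by pre-nasal raising, intervocalic lenition)
*kebenuk is the unique common source.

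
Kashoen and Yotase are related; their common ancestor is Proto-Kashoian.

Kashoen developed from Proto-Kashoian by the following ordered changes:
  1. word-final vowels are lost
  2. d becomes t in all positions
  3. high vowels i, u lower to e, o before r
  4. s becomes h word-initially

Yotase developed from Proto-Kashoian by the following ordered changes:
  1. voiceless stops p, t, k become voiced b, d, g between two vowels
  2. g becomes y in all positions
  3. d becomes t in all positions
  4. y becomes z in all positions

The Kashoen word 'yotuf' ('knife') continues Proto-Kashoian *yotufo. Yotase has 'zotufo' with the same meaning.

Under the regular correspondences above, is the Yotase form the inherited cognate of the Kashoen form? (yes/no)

Derive the expected Yotase reflex of *yotufo:
Yotase: start from *yotufo.
  rule 1 (intervocalic voicing): yotufo → yodufo
  rule 2: no change — yodufo
  rule 3 (unconditioned shift): yodufo → yotufo
  rule 4 (unconditioned shift): yotufo → zotufo
  ⇒ Yotase zotufo
Yotase 'zotufo' matches the regular reflex exactly, so the pair is cognate.

yes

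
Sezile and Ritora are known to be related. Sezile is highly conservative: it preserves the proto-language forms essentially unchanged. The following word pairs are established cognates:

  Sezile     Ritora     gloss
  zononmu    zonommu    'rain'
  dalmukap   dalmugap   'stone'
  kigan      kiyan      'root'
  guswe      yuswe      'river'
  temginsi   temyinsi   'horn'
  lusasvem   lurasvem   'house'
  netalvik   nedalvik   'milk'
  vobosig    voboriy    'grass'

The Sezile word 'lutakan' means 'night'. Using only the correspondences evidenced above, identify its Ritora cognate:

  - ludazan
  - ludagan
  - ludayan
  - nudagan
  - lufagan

netalvik ~ nedalvik — Sezile t corresponds to Ritora d between vowels (before a back vowel).
dalmukap ~ dalmugap — Sezile k corresponds to Ritora g between vowels (before a back vowel).
Applying these to Sezile 'lutakan':
  lutakan → ludakan   (t→d between vowels (before a back vowel))
  ludakan → ludagan   (k→g between vowels (before a back vowel))
So the Ritora cognate is 'ludagan'.

ludagan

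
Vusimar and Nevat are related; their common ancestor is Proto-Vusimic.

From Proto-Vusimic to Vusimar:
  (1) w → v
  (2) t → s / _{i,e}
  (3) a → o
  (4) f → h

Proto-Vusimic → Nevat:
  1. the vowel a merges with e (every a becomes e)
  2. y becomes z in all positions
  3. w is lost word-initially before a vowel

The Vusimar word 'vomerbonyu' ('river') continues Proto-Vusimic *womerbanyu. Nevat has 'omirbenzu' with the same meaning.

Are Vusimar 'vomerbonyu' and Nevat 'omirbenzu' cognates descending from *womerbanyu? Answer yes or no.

no

Derive the expected Nevat reflex of *womerbanyu:
Nevat: start from *womerbanyu.
  rule 1 (vowel merger): womerbanyu → womerbenyu
  rule 2 (unconditioned shift): womerbenyu → womerbenzu
  rule 3 (glide loss): womerbenzu → omerbenzu
  ⇒ Nevat omerbenzu
The regular Nevat reflex would be 'omerbenzu', but the attested form is 'omirbenzu'. The correspondence is irregular, so they are not cognates (the Nevat form has a different source).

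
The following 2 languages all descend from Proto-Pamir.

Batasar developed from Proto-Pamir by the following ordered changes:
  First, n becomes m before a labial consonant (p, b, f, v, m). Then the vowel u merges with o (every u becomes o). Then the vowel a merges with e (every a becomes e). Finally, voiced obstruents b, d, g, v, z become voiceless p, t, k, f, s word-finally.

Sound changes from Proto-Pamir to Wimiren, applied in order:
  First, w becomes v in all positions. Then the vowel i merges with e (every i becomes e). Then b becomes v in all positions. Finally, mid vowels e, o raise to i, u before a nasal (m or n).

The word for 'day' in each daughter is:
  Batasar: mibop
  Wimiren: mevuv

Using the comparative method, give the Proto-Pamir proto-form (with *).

*mibub

Position 2: Batasar has i, Wimiren has e. Batasar preserves i here (none of its changes turn any other segment into i), so the proto-segment is *i.
Position 3: Batasar has b, Wimiren has v. Batasar preserves b here (none of its changes turn any other segment into b), so the proto-segment is *b.
Position 4: Batasar has o, Wimiren has u. Taking the neighbouring segments as reconstructed: Batasar o could go back to *o or *u; Wimiren u can only go back to *u — the one source consistent with every daughter is *u.
This points to *mibub. Verify forward in each daughter:
Batasar: start from *mibub.
  rule 1: no change — mibub
  rule 2 (vowel merger): mibub → mibob
  rule 3: no change — mibob
  rule 4 (final devoicing): mibob → mibop
  ⇒ Batasar mibop
Wimiren: *mibub > mebub > mevuv  (by vowel merger, unconditioned shift)
*mibub is the unique common source.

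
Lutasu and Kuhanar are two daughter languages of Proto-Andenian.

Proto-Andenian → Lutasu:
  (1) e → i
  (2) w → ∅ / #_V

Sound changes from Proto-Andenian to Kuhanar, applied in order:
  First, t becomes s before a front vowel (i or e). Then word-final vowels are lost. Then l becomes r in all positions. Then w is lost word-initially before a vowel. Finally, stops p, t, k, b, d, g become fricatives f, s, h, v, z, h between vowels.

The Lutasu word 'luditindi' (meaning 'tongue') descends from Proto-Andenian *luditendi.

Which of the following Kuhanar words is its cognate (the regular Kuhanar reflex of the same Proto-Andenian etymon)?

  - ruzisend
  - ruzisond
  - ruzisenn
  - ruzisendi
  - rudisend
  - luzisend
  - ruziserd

ruzisend

Kuhanar: *luditendi
  luditendi → ludisendi   [palatalisation]
  ludisendi → ludisend   [apocope]
  ludisend → rudisend   [unconditioned shift]
  rudisend (rule 4 does not apply)
  rudisend → ruzisend   [intervocalic lenition]
  giving Kuhanar ruzisend.
Among the options, 'ruzisend' alone shows every Kuhanar change applied in order.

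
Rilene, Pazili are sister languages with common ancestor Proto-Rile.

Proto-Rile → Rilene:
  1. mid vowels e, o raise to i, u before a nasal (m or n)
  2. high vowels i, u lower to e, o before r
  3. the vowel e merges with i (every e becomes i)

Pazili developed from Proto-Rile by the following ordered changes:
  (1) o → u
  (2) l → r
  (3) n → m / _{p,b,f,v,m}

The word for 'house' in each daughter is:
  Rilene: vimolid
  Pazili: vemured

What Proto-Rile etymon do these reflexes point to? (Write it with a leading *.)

*vemoled

Position 6: Rilene has i, Pazili has e. Pazili preserves e here (none of its changes turn any other segment into e), so the proto-segment is *e.
Position 2: Rilene has i, Pazili has e. Pazili preserves e here (none of its changes turn any other segment into e), so the proto-segment is *e.
Position 5: Rilene has l, Pazili has r. Rilene preserves l here (none of its changes turn any other segment into l), so the proto-segment is *l.
Continuing position by position gives *vemoled; check it forward:
Rilene: *vemoled > vimoled > vimolid  (by pre-nasal raising, vowel merger)
Pazili: start from *vemoled.
  rule 1 (vowel merger): vemoled → vemuled
  rule 2 (unconditioned shift): vemuled → vemured
  rule 3: no change — vemured
  ⇒ Pazili vemured
*vemoled is the unique common source.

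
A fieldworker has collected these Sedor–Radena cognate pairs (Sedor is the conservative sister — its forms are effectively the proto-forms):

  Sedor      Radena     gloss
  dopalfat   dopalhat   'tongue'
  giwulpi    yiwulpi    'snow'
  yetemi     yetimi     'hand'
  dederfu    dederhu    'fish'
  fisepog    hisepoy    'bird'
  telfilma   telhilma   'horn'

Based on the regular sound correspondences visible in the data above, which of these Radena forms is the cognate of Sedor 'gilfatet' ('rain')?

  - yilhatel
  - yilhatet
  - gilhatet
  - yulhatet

giwulpi ~ yiwulpi — Sedor g corresponds to Radena y word-initially before a front vowel.
dopalfat ~ dopalhat — Sedor f corresponds to Radena h after a consonant, before a back vowel.
Applying these to Sedor 'gilfatet':
  gilfatet → yilfatet   (g→y word-initially before a front vowel)
  yilfatet → yilhatet   (f→h after a consonant, before a back vowel)
So the Radena cognate is 'yilhatet'.

yilhatet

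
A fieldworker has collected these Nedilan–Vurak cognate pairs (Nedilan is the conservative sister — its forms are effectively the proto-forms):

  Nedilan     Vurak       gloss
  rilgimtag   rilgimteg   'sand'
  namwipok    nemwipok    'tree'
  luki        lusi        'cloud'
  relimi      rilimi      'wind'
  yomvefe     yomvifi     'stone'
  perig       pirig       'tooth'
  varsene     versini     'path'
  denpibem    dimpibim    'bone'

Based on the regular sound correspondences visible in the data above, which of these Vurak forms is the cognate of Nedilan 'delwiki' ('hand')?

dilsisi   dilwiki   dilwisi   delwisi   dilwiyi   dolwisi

dilwisi

relimi ~ rilimi — Nedilan e corresponds to Vurak i after a consonant, before a consonant other than r, m, n, p, b, f, v.
luki ~ lusi — Nedilan k corresponds to Vurak s between vowels (before a front vowel).
Applying these to Nedilan 'delwiki':
  delwiki → dilwiki   (e→i after a consonant, before a consonant other than r, m, n, p, b, f, v)
  dilwiki → dilwisi   (k→s between vowels (before a front vowel))
So the Vurak cognate is 'dilwisi'.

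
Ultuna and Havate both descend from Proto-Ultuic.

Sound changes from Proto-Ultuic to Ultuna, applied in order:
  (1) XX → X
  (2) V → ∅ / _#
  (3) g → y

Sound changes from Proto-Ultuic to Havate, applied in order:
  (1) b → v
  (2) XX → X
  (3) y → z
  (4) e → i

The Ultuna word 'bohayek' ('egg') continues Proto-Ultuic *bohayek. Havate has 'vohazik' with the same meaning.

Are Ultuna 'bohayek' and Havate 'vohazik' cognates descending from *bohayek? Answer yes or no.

Derive the expected Havate reflex of *bohayek:
Havate: *bohayek
  bohayek → vohayek   [unconditioned shift]
  vohayek (rule 2 does not apply)
  vohayek → vohazek   [unconditioned shift]
  vohazek → vohazik   [vowel merger]
  giving Havate vohazik.
Havate 'vohazik' matches the regular reflex exactly, so the pair is cognate.

yes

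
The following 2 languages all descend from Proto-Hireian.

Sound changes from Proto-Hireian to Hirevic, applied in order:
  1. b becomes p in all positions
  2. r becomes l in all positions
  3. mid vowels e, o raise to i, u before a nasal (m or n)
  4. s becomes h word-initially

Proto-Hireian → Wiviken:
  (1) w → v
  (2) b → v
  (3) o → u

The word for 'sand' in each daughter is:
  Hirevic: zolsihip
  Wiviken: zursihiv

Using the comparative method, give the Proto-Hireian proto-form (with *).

*zorsihib

Position 8: Hirevic has p, Wiviken has v. Taking the neighbouring segments as reconstructed: Hirevic p could go back to *p or *b; Wiviken v could go back to *b or *v or *w — the one source consistent with every daughter is *b.
Position 3: Hirevic has l, Wiviken has r. Wiviken preserves r here (none of its changes turn any other segment into r), so the proto-segment is *r.
Continuing position by position gives *zorsihib; check it forward:
Hirevic: start from *zorsihib.
  rule 1 (unconditioned shift): zorsihib → zorsihip
  rule 2 (unconditioned shift): zorsihip → zolsihip
  rule 3: no change — zolsihip
  rule 4: no change — zolsihip
  ⇒ Hirevic zolsihip
Wiviken: *zorsihib
  zorsihib (rule 1 does not apply)
  zorsihib → zorsihiv   [unconditioned shift]
  zorsihiv → zursihiv   [vowel merger]
  giving Wiviken zursihiv.
Only *zorsihib yields all of Hirevic zolsihip, Wiviken zursihiv.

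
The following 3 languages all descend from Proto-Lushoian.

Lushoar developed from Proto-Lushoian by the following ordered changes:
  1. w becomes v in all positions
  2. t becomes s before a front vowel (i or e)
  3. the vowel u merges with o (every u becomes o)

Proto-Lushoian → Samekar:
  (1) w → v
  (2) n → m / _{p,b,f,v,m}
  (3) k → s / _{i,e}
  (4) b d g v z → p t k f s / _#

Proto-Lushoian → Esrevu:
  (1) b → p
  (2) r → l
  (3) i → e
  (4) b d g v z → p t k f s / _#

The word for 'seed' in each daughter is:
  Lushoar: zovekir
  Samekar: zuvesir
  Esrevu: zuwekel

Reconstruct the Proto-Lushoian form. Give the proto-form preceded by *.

*zuwekir

Position 5: Lushoar has k, Samekar has s, Esrevu has k. Lushoar preserves k here (none of its changes turn any other segment into k), so the proto-segment is *k.
Position 2: Lushoar has o, Samekar has u, Esrevu has u. Samekar preserves u here (none of its changes turn any other segment into u), so the proto-segment is *u.
Position 6: Lushoar has i, Samekar has i, Esrevu has e. Lushoar preserves i here (none of its changes turn any other segment into i), so the proto-segment is *i.
Continuing position by position gives *zuwekir; check it forward:
Lushoar: *zuwekir
  zuwekir → zuvekir   [unconditioned shift]
  zuvekir (rule 2 does not apply)
  zuvekir → zovekir   [vowel merger]
  giving Lushoar zovekir.
Samekar: *zuwekir
  zuwekir → zuvekir   [unconditioned shift]
  zuvekir (rule 2 does not apply)
  zuvekir → zuvesir   [palatalisation]
  zuvesir (rule 4 does not apply)
  giving Samekar zuvesir.
Esrevu: start from *zuwekir.
  rule 1: no change — zuwekir
  rule 2 (unconditioned shift): zuwekir → zuwekil
  rule 3 (vowel merger): zuwekil → zuwekel
  rule 4: no change — zuwekel
  ⇒ Esrevu zuwekel
No other proto-form is consistent with every reflex, so the reconstruction is *zuwekir.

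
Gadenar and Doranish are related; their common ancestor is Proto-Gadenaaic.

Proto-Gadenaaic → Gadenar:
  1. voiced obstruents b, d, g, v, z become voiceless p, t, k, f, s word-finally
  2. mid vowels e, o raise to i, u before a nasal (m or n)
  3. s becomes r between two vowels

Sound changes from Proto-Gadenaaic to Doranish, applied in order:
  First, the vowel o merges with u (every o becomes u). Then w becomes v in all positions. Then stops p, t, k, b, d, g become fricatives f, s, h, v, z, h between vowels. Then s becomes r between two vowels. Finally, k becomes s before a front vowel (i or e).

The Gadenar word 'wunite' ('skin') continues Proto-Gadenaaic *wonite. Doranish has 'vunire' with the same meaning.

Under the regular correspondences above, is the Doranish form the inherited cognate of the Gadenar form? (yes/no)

yes

Derive the expected Doranish reflex of *wonite:
Doranish: *wonite
  wonite → wunite   [vowel merger]
  wunite → vunite   [unconditioned shift]
  vunite → vunise   [intervocalic lenition]
  vunise → vunire   [rhotacism]
  vunire (rule 5 does not apply)
  giving Doranish vunire.
Doranish 'vunire' matches the regular reflex exactly, so the pair is cognate.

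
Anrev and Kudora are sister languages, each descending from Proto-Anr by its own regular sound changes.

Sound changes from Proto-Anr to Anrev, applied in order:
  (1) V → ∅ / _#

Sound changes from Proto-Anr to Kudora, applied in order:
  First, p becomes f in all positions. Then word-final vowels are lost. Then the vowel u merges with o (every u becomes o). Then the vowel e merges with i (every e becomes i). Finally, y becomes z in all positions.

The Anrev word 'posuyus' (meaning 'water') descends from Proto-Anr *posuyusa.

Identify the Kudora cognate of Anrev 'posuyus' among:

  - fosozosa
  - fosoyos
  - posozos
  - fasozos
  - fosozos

fosozos

Kudora: start from *posuyusa.
  rule 1 (unconditioned shift): posuyusa → fosuyusa
  rule 2 (apocope): fosuyusa → fosuyus
  rule 3 (vowel merger): fosuyus → fosoyos
  rule 4: no change — fosoyos
  rule 5 (unconditioned shift): fosoyos → fosozos
  ⇒ Kudora fosozos
The other candidates each miss or misapply at least one Kudora change.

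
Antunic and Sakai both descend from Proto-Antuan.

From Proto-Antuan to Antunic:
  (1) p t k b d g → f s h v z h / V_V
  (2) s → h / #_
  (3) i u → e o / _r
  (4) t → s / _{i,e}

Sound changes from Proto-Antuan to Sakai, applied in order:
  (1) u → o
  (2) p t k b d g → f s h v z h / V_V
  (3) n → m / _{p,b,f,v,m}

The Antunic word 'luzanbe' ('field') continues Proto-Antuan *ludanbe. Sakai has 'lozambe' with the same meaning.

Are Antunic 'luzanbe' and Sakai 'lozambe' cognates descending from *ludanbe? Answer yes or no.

yes

Derive the expected Sakai reflex of *ludanbe:
Sakai: *ludanbe > lodanbe > lozanbe > lozambe  (by vowel merger, intervocalic lenition, nasal place assimilation)
Sakai 'lozambe' matches the regular reflex exactly, so the pair is cognate.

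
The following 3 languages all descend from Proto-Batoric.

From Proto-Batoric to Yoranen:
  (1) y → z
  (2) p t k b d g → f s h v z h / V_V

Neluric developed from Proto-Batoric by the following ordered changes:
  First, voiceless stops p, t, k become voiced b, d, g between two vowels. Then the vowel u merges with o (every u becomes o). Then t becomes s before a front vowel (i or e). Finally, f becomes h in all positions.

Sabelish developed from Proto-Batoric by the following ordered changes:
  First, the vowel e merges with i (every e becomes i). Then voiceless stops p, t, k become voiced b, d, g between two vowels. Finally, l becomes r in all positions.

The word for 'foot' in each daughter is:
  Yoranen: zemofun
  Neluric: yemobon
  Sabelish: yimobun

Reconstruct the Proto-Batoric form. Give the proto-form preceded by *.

*yemopun

Position 5: Yoranen has f, Neluric has b, Sabelish has b. Taking the neighbouring segments as reconstructed: Yoranen f could go back to *p or *f; Neluric b could go back to *p or *b; Sabelish b could go back to *p or *b — the one source consistent with every daughter is *p.
Position 2: Yoranen has e, Neluric has e, Sabelish has i. Yoranen preserves e here (none of its changes turn any other segment into e), so the proto-segment is *e.
Continuing position by position gives *yemopun; check it forward:
Yoranen: start from *yemopun.
  rule 1 (unconditioned shift): yemopun → zemopun
  rule 2 (intervocalic lenition): zemopun → zemofun
  ⇒ Yoranen zemofun
Neluric: *yemopun
  yemopun → yemobun   [intervocalic voicing]
  yemobun → yemobon   [vowel merger]
  yemobon (rule 3 does not apply)
  yemobon (rule 4 does not apply)
  giving Neluric yemobon.
Sabelish: *yemopun > yimopun > yimobun  (by vowel merger, intervocalic voicing)
Only *yemopun yields all of Yoranen zemofun, Neluric yemobon, Sabelish yimobun.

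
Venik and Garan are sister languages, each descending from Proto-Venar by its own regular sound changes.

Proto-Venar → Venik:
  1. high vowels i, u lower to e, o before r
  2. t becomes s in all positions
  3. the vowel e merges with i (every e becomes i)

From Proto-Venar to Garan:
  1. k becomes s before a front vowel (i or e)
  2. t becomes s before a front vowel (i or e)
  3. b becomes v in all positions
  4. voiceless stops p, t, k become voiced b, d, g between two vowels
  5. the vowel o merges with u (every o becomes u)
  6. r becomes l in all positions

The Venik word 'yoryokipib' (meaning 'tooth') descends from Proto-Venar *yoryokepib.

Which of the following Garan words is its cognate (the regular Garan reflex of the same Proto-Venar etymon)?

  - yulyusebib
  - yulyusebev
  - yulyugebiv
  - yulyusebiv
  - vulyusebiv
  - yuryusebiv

Garan: *yoryokepib > yoryosepib > yoryosepiv > yoryosebiv > yuryusebiv > yulyusebiv  (by palatalisation, unconditioned shift, intervocalic voicing, vowel merger, unconditioned shift)
Among the options, 'yulyusebiv' alone shows every Garan change applied in order.

yulyusebiv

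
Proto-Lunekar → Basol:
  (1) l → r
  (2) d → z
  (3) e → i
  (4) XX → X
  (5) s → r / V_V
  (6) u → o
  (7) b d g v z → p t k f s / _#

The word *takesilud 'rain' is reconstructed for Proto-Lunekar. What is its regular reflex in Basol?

Basol: start from *takesilud.
  rule 1 (unconditioned shift): takesilud → takesirud
  rule 2 (unconditioned shift): takesirud → takesiruz
  rule 3 (vowel merger): takesiruz → takisiruz
  rule 4: no change — takisiruz
  rule 5 (rhotacism): takisiruz → takiriruz
  rule 6 (vowel merger): takiriruz → takiriroz
  rule 7 (final devoicing): takiriroz → takiriros
  ⇒ Basol takiriros

takiriros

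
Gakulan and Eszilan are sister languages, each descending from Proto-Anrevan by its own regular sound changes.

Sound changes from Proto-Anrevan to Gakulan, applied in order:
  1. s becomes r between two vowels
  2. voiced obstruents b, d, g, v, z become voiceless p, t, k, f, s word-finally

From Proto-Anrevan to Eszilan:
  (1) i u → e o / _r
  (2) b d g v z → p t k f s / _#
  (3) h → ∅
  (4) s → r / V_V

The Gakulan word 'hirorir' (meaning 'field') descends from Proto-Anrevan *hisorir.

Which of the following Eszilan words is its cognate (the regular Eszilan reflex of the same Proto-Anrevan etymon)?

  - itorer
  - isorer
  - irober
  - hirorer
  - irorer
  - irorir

Eszilan: *hisorir
  hisorir → hisorer   [pre-rhotic lowering]
  hisorer (rule 2 does not apply)
  hisorer → isorer   [h-loss]
  isorer → irorer   [rhotacism]
  giving Eszilan irorer.
Among the options, 'irorer' alone shows every Eszilan change applied in order.

irorer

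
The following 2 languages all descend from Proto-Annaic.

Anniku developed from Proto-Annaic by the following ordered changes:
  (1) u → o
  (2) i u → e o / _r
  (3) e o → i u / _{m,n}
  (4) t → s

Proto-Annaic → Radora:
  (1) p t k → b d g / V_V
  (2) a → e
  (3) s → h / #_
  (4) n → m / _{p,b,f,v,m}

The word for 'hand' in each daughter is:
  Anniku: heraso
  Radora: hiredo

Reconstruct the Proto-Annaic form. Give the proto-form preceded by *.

*hirato

Position 2: Anniku has e, Radora has i. Radora preserves i here (none of its changes turn any other segment into i), so the proto-segment is *i.
Position 4: Anniku has a, Radora has e. Anniku preserves a here (none of its changes turn any other segment into a), so the proto-segment is *a.
Position 5: Anniku has s, Radora has d. Taking the neighbouring segments as reconstructed: Anniku s could go back to *t or *s; Radora d could go back to *t or *d — the one source consistent with every daughter is *t.
This points to *hirato. Verify forward in each daughter:
Anniku: *hirato > herato > heraso  (by pre-rhotic lowering, unconditioned shift)
Radora: start from *hirato.
  rule 1 (intervocalic voicing): hirato → hirado
  rule 2 (vowel merger): hirado → hiredo
  rule 3: no change — hiredo
  rule 4: no change — hiredo
  ⇒ Radora hiredo
Only *hirato yields all of Anniku heraso, Radora hiredo.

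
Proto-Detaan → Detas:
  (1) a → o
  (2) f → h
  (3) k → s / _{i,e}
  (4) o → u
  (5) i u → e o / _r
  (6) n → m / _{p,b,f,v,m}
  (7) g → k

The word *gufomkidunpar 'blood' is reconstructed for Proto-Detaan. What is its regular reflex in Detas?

kuhumsidumpor

Detas: start from *gufomkidunpar.
  rule 1 (vowel merger): gufomkidunpar → gufomkidunpor
  rule 2 (unconditioned shift): gufomkidunpor → guhomkidunpor
  rule 3 (palatalisation): guhomkidunpor → guhomsidunpor
  rule 4 (vowel merger): guhomsidunpor → guhumsidunpur
  rule 5 (pre-rhotic lowering): guhumsidunpur → guhumsidunpor
  rule 6 (nasal place assimilation): guhumsidunpor → guhumsidumpor
  rule 7 (unconditioned shift): guhumsidumpor → kuhumsidumpor
  ⇒ Detas kuhumsidumpor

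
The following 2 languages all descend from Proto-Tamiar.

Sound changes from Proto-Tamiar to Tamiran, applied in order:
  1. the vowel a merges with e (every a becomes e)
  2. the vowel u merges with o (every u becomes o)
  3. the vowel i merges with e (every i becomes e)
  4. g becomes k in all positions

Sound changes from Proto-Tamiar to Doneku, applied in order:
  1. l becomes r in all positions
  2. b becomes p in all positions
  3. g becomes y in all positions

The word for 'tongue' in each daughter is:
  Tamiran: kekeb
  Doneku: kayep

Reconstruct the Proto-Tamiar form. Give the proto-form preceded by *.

Position 2: Tamiran has e, Doneku has a. Doneku preserves a here (none of its changes turn any other segment into a), so the proto-segment is *a.
Position 3: Tamiran has k, Doneku has y. Taking the neighbouring segments as reconstructed: Tamiran k could go back to *k or *g; Doneku y could go back to *g or *y — the one source consistent with every daughter is *g.
Position 5: Tamiran has b, Doneku has p. Tamiran preserves b here (none of its changes turn any other segment into b), so the proto-segment is *b.
The remaining positions agree across the daughters. Check the candidate against every language:
Tamiran: *kageb
  kageb → kegeb   [vowel merger]
  kegeb (rule 2 does not apply)
  kegeb (rule 3 does not apply)
  kegeb → kekeb   [unconditioned shift]
  giving Tamiran kekeb.
Doneku: *kageb
  kageb (rule 1 does not apply)
  kageb → kagep   [unconditioned shift]
  kagep → kayep   [unconditioned shift]
  giving Doneku kayep.
Only *kageb yields all of Tamiran kekeb, Doneku kayep.

*kageb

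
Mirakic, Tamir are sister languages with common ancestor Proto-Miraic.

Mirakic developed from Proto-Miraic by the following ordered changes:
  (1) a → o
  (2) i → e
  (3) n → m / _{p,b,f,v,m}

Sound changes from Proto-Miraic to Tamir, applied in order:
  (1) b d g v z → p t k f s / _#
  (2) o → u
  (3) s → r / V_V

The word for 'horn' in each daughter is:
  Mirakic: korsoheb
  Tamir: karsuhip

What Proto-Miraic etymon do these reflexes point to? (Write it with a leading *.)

*karsohib

Position 2: Mirakic has o, Tamir has a. Tamir preserves a here (none of its changes turn any other segment into a), so the proto-segment is *a.
Position 7: Mirakic has e, Tamir has i. Tamir preserves i here (none of its changes turn any other segment into i), so the proto-segment is *i.
Position 5: Mirakic has o, Tamir has u. Taking the neighbouring segments as reconstructed: Mirakic o could go back to *a or *o; Tamir u could go back to *o or *u — the one source consistent with every daughter is *o.
Continuing position by position gives *karsohib; check it forward:
Mirakic: *karsohib > korsohib > korsoheb  (by vowel merger, vowel merger)
Tamir: *karsohib > karsohip > karsuhip  (by final devoicing, vowel merger)
*karsohib is the unique common source.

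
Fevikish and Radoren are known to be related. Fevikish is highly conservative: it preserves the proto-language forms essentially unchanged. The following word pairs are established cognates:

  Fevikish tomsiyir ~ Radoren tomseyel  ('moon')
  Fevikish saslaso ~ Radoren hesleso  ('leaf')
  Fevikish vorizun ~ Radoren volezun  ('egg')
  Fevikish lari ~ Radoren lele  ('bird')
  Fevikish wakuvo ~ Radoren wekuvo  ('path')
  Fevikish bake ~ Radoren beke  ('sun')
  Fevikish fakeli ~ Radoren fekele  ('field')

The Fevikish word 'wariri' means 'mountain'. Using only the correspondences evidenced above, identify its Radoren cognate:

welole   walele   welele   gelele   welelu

welele

lari ~ lele — Fevikish a corresponds to Radoren e after a consonant, before r.
vorizun ~ volezun, lari ~ lele — Fevikish r corresponds to Radoren l between vowels (before a front vowel).
tomsiyir ~ tomseyel — Fevikish i corresponds to Radoren e after a consonant, before r.
lari ~ lele, fakeli ~ fekele — Fevikish i corresponds to Radoren e word-finally.
Applying these to Fevikish 'wariri':
  wariri → weriri   (a→e after a consonant, before r)
  weriri → weliri   (r→l between vowels (before a front vowel))
  weliri → weleri   (i→e after a consonant, before r)
  weleri → weleli   (r→l between vowels (before a front vowel))
  weleli → welele   (i→e word-finally)
So the Radoren cognate is 'welele'.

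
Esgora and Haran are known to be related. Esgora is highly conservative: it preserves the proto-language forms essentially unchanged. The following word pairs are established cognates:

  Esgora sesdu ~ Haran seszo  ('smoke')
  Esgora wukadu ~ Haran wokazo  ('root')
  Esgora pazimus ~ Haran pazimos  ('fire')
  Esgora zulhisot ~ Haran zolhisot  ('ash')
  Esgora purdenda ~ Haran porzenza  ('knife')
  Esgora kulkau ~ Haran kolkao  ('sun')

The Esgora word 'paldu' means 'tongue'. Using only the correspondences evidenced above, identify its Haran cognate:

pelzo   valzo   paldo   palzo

palzo

sesdu ~ seszo — Esgora d corresponds to Haran z after a consonant, before a back vowel.
sesdu ~ seszo, wukadu ~ wokazo — Esgora u corresponds to Haran o word-finally.
Applying these to Esgora 'paldu':
  paldu → palzu   (d→z after a consonant, before a back vowel)
  palzu → palzo   (u→o word-finally)
So the Haran cognate is 'palzo'.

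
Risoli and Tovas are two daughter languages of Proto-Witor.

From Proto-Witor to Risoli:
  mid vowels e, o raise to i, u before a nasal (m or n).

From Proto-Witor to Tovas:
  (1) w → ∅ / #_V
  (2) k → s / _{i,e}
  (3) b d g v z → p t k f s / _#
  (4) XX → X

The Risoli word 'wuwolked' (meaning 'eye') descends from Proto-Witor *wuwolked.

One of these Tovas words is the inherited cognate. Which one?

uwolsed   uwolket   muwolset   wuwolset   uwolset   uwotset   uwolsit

uwolset

Tovas: *wuwolked > uwolked > uwolsed > uwolset  (by glide loss, palatalisation, final devoicing)
The other candidates each miss or misapply at least one Tovas change.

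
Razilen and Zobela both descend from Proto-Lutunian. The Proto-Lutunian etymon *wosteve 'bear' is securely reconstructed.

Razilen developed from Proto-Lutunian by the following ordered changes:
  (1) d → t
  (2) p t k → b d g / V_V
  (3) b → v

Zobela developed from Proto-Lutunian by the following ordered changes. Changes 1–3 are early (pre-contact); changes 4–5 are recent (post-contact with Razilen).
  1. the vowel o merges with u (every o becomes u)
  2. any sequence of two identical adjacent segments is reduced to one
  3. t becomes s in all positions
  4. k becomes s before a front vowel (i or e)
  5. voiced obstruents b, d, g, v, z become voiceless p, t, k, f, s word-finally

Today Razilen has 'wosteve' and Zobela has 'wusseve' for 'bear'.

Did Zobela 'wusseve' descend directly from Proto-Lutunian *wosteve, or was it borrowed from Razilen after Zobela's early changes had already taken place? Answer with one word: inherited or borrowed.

inherited

If inherited, *wosteve would pass through all of Zobela's changes:
Zobela: *wosteve > wusteve > wusseve  (by vowel merger, unconditioned shift)
If borrowed from Razilen 'wosteve' after the early changes, it would undergo only the recent ones:
  rule 4 (palatalisation): no change (wosteve)
  rule 5 (final devoicing): no change (wosteve)
  ⇒ as a loan: wosteve
Zobela 'wusseve' matches the inherited outcome exactly, so it is an inherited cognate, not a loan.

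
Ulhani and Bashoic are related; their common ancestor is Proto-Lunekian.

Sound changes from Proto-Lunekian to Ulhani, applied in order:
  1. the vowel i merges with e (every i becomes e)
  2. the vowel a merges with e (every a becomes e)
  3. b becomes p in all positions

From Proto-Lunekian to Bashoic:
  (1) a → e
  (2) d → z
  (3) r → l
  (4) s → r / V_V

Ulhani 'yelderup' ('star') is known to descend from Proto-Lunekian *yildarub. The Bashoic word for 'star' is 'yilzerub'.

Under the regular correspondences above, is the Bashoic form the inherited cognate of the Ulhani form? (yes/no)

Derive the expected Bashoic reflex of *yildarub:
Bashoic: *yildarub > yilderub > yilzerub > yilzelub  (by vowel merger, unconditioned shift, unconditioned shift)
The regular Bashoic reflex would be 'yilzelub', but the attested form is 'yilzerub'. The correspondence is irregular, so they are not cognates (the Bashoic form has a different source).

no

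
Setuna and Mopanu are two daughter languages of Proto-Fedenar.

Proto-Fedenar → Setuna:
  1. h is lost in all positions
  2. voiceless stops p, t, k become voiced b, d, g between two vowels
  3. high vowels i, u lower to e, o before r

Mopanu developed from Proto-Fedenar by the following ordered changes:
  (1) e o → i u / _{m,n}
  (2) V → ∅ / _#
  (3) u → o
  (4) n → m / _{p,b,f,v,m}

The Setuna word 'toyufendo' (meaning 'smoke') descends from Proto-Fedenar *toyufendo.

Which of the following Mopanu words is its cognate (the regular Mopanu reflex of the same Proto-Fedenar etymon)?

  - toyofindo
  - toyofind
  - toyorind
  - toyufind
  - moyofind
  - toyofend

toyofind

Mopanu: start from *toyufendo.
  rule 1 (pre-nasal raising): toyufendo → toyufindo
  rule 2 (apocope): toyufindo → toyufind
  rule 3 (vowel merger): toyufind → toyofind
  rule 4: no change — toyofind
  ⇒ Mopanu toyofind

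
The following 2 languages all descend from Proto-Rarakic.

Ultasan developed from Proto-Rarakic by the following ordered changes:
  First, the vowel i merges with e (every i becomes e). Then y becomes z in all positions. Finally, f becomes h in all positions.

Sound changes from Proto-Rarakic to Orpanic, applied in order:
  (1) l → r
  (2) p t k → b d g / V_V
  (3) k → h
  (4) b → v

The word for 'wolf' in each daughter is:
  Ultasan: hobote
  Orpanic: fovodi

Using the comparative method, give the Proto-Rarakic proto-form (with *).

*foboti

Position 3: Ultasan has b, Orpanic has v. Ultasan preserves b here (none of its changes turn any other segment into b), so the proto-segment is *b.
Position 1: Ultasan has h, Orpanic has f. Orpanic preserves f here (none of its changes turn any other segment into f), so the proto-segment is *f.
Verify the candidate proto-form against each daughter:
Ultasan: *foboti
  foboti → fobote   [vowel merger]
  fobote (rule 2 does not apply)
  fobote → hobote   [unconditioned shift]
  giving Ultasan hobote.
Orpanic: start from *foboti.
  rule 1: no change — foboti
  rule 2 (intervocalic voicing): foboti → fobodi
  rule 3: no change — fobodi
  rule 4 (unconditioned shift): fobodi → fovodi
  ⇒ Orpanic fovodi
*foboti is the unique common source.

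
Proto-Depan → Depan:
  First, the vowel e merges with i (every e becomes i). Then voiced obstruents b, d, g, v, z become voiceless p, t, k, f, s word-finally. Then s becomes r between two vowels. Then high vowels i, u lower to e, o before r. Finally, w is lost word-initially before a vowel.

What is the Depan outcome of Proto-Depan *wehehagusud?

Depan: *wehehagusud > wihihagusud > wihihagusut > wihihagurut > wihihagorut > ihihagorut  (by vowel merger, final devoicing, rhotacism, pre-rhotic lowering, glide loss)

ihihagorut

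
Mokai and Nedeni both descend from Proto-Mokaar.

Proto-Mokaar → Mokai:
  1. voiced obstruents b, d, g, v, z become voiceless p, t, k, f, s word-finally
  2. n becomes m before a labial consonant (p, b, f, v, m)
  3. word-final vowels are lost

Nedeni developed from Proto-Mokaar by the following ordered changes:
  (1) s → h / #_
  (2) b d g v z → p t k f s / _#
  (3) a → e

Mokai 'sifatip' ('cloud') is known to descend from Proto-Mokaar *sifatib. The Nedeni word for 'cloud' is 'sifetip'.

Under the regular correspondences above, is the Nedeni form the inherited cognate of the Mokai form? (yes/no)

Derive the expected Nedeni reflex of *sifatib:
Nedeni: start from *sifatib.
  rule 1 (debuccalisation): sifatib → hifatib
  rule 2 (final devoicing): hifatib → hifatip
  rule 3 (vowel merger): hifatip → hifetip
  ⇒ Nedeni hifetip
The regular Nedeni reflex would be 'hifetip', but the attested form is 'sifetip'. The correspondence is irregular, so they are not cognates (the Nedeni form has a different source).

no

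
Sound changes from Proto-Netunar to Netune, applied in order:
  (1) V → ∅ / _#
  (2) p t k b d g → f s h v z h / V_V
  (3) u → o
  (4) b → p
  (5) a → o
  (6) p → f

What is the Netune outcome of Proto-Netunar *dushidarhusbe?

doshizorhosf

Netune: *dushidarhusbe
  dushidarhusbe → dushidarhusb   [apocope]
  dushidarhusb → dushizarhusb   [intervocalic lenition]
  dushizarhusb → doshizarhosb   [vowel merger]
  doshizarhosb → doshizarhosp   [unconditioned shift]
  doshizarhosp → doshizorhosp   [vowel merger]
  doshizorhosp → doshizorhosf   [unconditioned shift]
  giving Netune doshizorhosf.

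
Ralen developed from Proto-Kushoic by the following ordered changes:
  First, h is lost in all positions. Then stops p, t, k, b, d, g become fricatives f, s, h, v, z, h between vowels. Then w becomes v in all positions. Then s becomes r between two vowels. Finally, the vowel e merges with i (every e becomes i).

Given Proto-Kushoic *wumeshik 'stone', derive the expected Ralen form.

Ralen: *wumeshik > wumesik > vumesik > vumerik > vumirik  (by h-loss, unconditioned shift, rhotacism, vowel merger)

vumirik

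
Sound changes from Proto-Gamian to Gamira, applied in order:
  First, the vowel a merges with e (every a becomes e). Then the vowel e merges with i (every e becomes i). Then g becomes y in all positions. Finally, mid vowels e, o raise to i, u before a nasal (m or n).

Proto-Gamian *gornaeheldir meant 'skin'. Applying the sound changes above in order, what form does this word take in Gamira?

yorniihildir

Gamira: *gornaeheldir > gorneeheldir > gorniihildir > yorniihildir  (by vowel merger, vowel merger, unconditioned shift)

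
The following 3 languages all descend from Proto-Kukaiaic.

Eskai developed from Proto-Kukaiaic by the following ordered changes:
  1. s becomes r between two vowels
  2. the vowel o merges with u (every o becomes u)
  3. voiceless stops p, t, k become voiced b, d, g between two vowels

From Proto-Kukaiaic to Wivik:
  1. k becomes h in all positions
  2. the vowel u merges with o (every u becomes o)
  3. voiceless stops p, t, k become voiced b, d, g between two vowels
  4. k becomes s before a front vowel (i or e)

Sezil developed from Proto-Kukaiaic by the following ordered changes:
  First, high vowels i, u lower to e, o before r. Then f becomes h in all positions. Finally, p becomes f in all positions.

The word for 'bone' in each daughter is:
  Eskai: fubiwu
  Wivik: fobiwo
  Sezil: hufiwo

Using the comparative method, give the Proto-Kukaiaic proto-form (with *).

*fupiwo

Position 1: Eskai has f, Wivik has f, Sezil has h. Eskai preserves f here (none of its changes turn any other segment into f), so the proto-segment is *f.
Position 6: Eskai has u, Wivik has o, Sezil has o. Taking the neighbouring segments as reconstructed: Eskai u could go back to *o or *u; Wivik o could go back to *o or *u; Sezil o can only go back to *o — the one source consistent with every daughter is *o.
This points to *fupiwo. Verify forward in each daughter:
Eskai: *fupiwo
  fupiwo (rule 1 does not apply)
  fupiwo → fupiwu   [vowel merger]
  fupiwu → fubiwu   [intervocalic voicing]
  giving Eskai fubiwu.
Wivik: start from *fupiwo.
  rule 1: no change — fupiwo
  rule 2 (vowel merger): fupiwo → fopiwo
  rule 3 (intervocalic voicing): fopiwo → fobiwo
  rule 4: no change — fobiwo
  ⇒ Wivik fobiwo
Sezil: *fupiwo
  fupiwo (rule 1 does not apply)
  fupiwo → hupiwo   [unconditioned shift]
  hupiwo → hufiwo   [unconditioned shift]
  giving Sezil hufiwo.
*fupiwo is the unique common source.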